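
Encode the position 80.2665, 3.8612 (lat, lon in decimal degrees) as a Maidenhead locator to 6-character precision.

Shift to the Maidenhead origin (180°W, 90°S): lon 183.8612, lat 170.2665.
Field: 183.8612/20 → 9 → J, 170.2665/10 → 17 → R; chars JR.
Square: 3.8612/2 → 1, 0.2665/1 → 0; chars 10.
Subsquare: 1.8612/0.0833333 → 22 → w, 0.2665/0.0416667 → 6 → g; chars wg.

JR10wg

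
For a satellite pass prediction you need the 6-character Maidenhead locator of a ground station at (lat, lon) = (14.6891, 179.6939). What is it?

RK94uq

Offset from 180°W / 90°S: lon 359.6939°, lat 104.6891°.
Field: 359.6939/20 → 17 → R, 104.6891/10 → 10 → K; chars RK.
Square: 19.6939/2 → 9, 4.6891/1 → 4; chars 94.
Subsquare: 1.6939/0.0833333 → 20 → u, 0.6891/0.0416667 → 16 → q; chars uq.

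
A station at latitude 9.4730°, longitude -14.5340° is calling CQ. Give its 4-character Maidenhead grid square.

Offset from 180°W / 90°S: lon 165.47°, lat 99.47°.
Field: 165.47/20 → 8 → I, 99.47/10 → 9 → J; chars IJ.
Square: 5.47/2 → 2, 9.47/1 → 9; chars 29.

IJ29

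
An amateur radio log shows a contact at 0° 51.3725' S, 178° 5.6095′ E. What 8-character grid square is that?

RI99bd14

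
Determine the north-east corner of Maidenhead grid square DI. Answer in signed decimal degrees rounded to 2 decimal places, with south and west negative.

Field D=3, I=8: +3·20° lon, +8·10° lat → SW at lon -120°, lat -10°.
Cell spans 20° lon × 10° lat. NE corner is SW corner plus one full cell.
latitude 0.00, longitude -100.00.

0.00, -100.00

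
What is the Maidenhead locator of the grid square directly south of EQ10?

Latitude square 0; −1 → -1, wraps to 9, carry into field.
Latitude field Q = 16; −1 → 15 = P.
The longitude characters are unchanged.

EP19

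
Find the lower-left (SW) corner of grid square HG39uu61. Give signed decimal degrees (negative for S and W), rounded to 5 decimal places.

Field H=7, G=6: +7·20° lon, +6·10° lat → SW at lon -40°, lat -30°.
Square 3, 9: +3·2° lon, +9·1° lat → SW at lon -34°, lat -21°.
Subsquare u=20, u=20: +20·0.0833333° lon, +20·0.0416667° lat → SW at lon -32.3333°, lat -20.1667°.
Extended square 6, 1: +6·0.00833333° lon, +1·0.00416667° lat → SW at lon -32.2833°, lat -20.1625°.
latitude -20.16250, longitude -32.28333.

-20.16250, -32.28333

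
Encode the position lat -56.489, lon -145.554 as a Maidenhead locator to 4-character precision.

Add 180° to longitude and 90° to latitude: 34.45, 33.51.
Field: 34.45/20 → 1 → B, 33.51/10 → 3 → D; chars BD.
Square: 14.45/2 → 7, 3.51/1 → 3; chars 73.

BD73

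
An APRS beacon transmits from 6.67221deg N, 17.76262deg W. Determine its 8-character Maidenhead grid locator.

Offset from 180°W / 90°S: lon 162.23738°, lat 96.67221°.
Field: 162.23738/20 → 8 → I, 96.67221/10 → 9 → J; chars IJ.
Square: 2.23738/2 → 1, 6.67221/1 → 6; chars 16.
Subsquare: 0.23738/0.0833333 → 2 → c, 0.67221/0.0416667 → 16 → q; chars cq.
Extended square: 0.07071/0.00833333 → 8, 0.00554/0.00416667 → 1; chars 81.

IJ16cq81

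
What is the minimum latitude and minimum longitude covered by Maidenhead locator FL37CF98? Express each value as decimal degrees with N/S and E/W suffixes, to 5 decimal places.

27.24167° N, 73.75833° W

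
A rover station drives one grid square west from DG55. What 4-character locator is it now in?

DG45

Longitude square 5; −1 → 4.
The latitude characters are unchanged.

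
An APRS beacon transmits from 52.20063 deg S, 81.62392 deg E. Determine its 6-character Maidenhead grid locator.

ND07tt

Offset from 180°W / 90°S: lon 261.6239°, lat 37.7994°.
Field (20°×10°, letters A–R): lon ⌊261.6239/20⌋ = 13 → N; lat ⌊37.7994/10⌋ = 3 → D.
Square (2°×1°, digits 0–9): lon ⌊1.6239/2⌋ = 0; lat ⌊7.7994/1⌋ = 7.
Subsquare (5′×2.5′, letters a–x): lon ⌊1.6239/0.0833333⌋ = 19 → t; lat ⌊0.7994/0.0416667⌋ = 19 → t.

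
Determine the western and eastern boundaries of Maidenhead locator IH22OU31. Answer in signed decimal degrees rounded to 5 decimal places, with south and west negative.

-14.80833, -14.80000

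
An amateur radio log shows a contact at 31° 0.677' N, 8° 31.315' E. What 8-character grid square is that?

JM41ga22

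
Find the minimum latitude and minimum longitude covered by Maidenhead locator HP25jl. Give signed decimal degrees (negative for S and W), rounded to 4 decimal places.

65.4583, -35.2500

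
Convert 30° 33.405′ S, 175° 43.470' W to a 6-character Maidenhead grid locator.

AF29dk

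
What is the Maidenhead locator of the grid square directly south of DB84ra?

DB83rx

Latitude subsquare a = 0; −1 → -1, wraps to 23 = x, carry into square.
Latitude square 4; −1 → 3.
The longitude characters are unchanged.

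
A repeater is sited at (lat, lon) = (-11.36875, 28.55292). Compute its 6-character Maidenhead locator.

Offset from 180°W / 90°S: lon 208.5529°, lat 78.6312°.
Field (20°×10°, letters A–R): 208.5529/20 → 10 → K, 78.6312/10 → 7 → H; chars KH.
Square (2°×1°, digits 0–9): 8.5529/2 → 4, 8.6312/1 → 8; chars 48.
Subsquare (5′×2.5′, letters a–x): 0.5529/0.0833333 → 6 → g, 0.6312/0.0416667 → 15 → p; chars gp.

KH48gp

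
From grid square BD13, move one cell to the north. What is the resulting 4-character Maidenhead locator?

Latitude square 3; +1 → 4.
The longitude characters are unchanged.

BD14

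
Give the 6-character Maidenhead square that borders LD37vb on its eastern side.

LD37wb

Longitude subsquare v = 21; +1 → 22 = w.
The latitude characters are unchanged.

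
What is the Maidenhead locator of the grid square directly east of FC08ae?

FC08be

Longitude subsquare a = 0; +1 → 1 = b.
The latitude characters are unchanged.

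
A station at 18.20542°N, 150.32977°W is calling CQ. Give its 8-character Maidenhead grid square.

Shift to the Maidenhead origin (180°W, 90°S): lon 29.67023, lat 108.20542.
Field (20°×10°, letters A–R): lon ⌊29.67023/20⌋ = 1 → B; lat ⌊108.20542/10⌋ = 10 → K.
Square (2°×1°, digits 0–9): lon ⌊9.67023/2⌋ = 4; lat ⌊8.20542/1⌋ = 8.
Subsquare (5′×2.5′, letters a–x): lon ⌊1.67023/0.0833333⌋ = 20 → u; lat ⌊0.20542/0.0416667⌋ = 4 → e.
Extended square (30″×15″, digits 0–9): lon ⌊0.00356/0.00833333⌋ = 0; lat ⌊0.03875/0.00416667⌋ = 9.

BK48ue09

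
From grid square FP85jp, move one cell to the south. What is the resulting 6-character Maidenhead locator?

Latitude subsquare p = 15; −1 → 14 = o.
The longitude characters are unchanged.

FP85jo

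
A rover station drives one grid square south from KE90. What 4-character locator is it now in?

Latitude square 0; −1 → -1, wraps to 9, carry into field.
Latitude field E = 4; −1 → 3 = D.
The longitude characters are unchanged.

KD99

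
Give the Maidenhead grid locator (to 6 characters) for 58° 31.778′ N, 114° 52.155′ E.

OO78km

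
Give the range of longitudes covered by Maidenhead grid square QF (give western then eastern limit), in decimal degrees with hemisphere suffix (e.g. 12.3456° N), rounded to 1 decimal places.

140.0° E, 160.0° E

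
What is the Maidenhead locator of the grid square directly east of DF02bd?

DF02cd

Longitude subsquare b = 1; +1 → 2 = c.
The latitude characters are unchanged.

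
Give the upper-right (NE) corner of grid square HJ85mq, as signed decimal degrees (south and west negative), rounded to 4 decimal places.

5.7083, -22.9167

Field H=7, J=9: +7·20° lon, +9·10° lat → SW at lon -40°, lat 0°.
Square 8, 5: +8·2° lon, +5·1° lat → SW at lon -24°, lat 5°.
Subsquare m=12, q=16: +12·0.0833333° lon, +16·0.0416667° lat → SW at lon -23°, lat 5.66667°.
Cell spans 0.0833333° lon × 0.0416667° lat. NE corner is SW corner plus one full cell.
latitude 5.7083, longitude -22.9167.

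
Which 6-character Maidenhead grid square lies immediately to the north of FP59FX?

FQ50fa

Latitude subsquare x = 23; +1 → 24, wraps to 0 = a, carry into square.
Latitude square 9; +1 → 10, wraps to 0, carry into field.
Latitude field P = 15; +1 → 16 = Q.
The longitude characters are unchanged.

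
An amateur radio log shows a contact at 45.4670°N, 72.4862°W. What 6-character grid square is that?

FN35sl

Add 180° to longitude and 90° to latitude: 107.5138, 135.4670.
Field (20°×10°, letters A–R): lon ⌊107.5138/20⌋ = 5 → F; lat ⌊135.4670/10⌋ = 13 → N.
Square (2°×1°, digits 0–9): lon ⌊7.5138/2⌋ = 3; lat ⌊5.4670/1⌋ = 5.
Subsquare (5′×2.5′, letters a–x): lon ⌊1.5138/0.0833333⌋ = 18 → s; lat ⌊0.4670/0.0416667⌋ = 11 → l.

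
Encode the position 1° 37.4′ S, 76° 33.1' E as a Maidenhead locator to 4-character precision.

MI88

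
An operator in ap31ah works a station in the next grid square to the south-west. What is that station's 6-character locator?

AP21xg

Longitude subsquare a = 0; −1 → -1, wraps to 23 = x, carry into square.
Longitude square 3; −1 → 2.
Latitude subsquare h = 7; −1 → 6 = g.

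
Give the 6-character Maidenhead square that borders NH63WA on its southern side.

Latitude subsquare a = 0; −1 → -1, wraps to 23 = x, carry into square.
Latitude square 3; −1 → 2.
The longitude characters are unchanged.

NH62wx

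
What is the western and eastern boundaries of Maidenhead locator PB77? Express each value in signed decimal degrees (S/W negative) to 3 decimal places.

Field P=15, B=1: +15·20° lon, +1·10° lat → SW at lon 120°, lat -80°.
Square 7, 7: +7·2° lon, +7·1° lat → SW at lon 134°, lat -73°.
Cell spans 2° lon × 1° lat.
west 134.000, east 136.000.

134.000, 136.000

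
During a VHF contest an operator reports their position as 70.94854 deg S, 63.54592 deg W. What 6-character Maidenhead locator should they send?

Offset from 180°W / 90°S: lon 116.4541°, lat 19.0515°.
Field: 116.4541/20 → 5 → F, 19.0515/10 → 1 → B; chars FB.
Square: 16.4541/2 → 8, 9.0515/1 → 9; chars 89.
Subsquare: 0.4541/0.0833333 → 5 → f, 0.0515/0.0416667 → 1 → b; chars fb.

FB89fb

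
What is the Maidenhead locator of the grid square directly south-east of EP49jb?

EP49ka

Longitude subsquare j = 9; +1 → 10 = k.
Latitude subsquare b = 1; −1 → 0 = a.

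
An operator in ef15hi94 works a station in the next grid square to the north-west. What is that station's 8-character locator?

Longitude extended square 9; −1 → 8.
Latitude extended square 4; +1 → 5.

EF15hi85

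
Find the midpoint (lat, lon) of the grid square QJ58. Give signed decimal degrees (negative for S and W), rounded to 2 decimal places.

Field Q=16, J=9: +16·20° lon, +9·10° lat → SW at lon 140°, lat 0°.
Square 5, 8: +5·2° lon, +8·1° lat → SW at lon 150°, lat 8°.
Cell spans 2° lon × 1° lat. Centre is SW corner plus half of each.
latitude 8.50, longitude 151.00.

8.50, 151.00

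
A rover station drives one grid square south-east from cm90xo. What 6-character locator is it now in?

DM00an

Longitude subsquare x = 23; +1 → 24, wraps to 0 = a, carry into square.
Longitude square 9; +1 → 10, wraps to 0, carry into field.
Longitude field C = 2; +1 → 3 = D.
Latitude subsquare o = 14; −1 → 13 = n.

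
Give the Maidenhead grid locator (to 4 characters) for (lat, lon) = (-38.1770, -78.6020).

FF01

Offset from 180°W / 90°S: lon 101.40°, lat 51.82°.
Field: lon ⌊101.40/20⌋ = 5 → F; lat ⌊51.82/10⌋ = 5 → F.
Square: lon ⌊1.40/2⌋ = 0; lat ⌊1.82/1⌋ = 1.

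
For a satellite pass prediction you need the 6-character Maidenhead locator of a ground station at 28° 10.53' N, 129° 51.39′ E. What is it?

PL48we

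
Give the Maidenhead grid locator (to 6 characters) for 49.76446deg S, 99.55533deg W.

EE00ff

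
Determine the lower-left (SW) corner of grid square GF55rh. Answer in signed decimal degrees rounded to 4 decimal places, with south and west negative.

Field G=6, F=5: +6·20° lon, +5·10° lat → SW at lon -60°, lat -40°.
Square 5, 5: +5·2° lon, +5·1° lat → SW at lon -50°, lat -35°.
Subsquare r=17, h=7: +17·0.0833333° lon, +7·0.0416667° lat → SW at lon -48.5833°, lat -34.7083°.
latitude -34.7083, longitude -48.5833.

-34.7083, -48.5833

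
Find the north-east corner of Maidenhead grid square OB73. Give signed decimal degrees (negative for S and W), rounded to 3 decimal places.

Field O=14, B=1: +14·20° lon, +1·10° lat → SW at lon 100°, lat -80°.
Square 7, 3: +7·2° lon, +3·1° lat → SW at lon 114°, lat -77°.
Cell spans 2° lon × 1° lat. NE corner is SW corner plus one full cell.
latitude -76.000, longitude 116.000.

-76.000, 116.000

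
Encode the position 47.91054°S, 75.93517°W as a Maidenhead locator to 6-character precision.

Shift to the Maidenhead origin (180°W, 90°S): lon 104.0648, lat 42.0895.
Field: 104.0648/20 → 5 → F, 42.0895/10 → 4 → E; chars FE.
Square: 4.0648/2 → 2, 2.0895/1 → 2; chars 22.
Subsquare: 0.0648/0.0833333 → 0 → a, 0.0895/0.0416667 → 2 → c; chars ac.

FE22ac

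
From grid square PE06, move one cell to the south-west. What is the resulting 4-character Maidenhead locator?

OE95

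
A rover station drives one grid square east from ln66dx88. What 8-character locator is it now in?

LN66dx98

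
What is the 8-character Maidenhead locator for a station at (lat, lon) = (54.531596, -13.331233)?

IO34im07

Add 180° to longitude and 90° to latitude: 166.66877, 144.53160.
Field (20°×10°, letters A–R): 166.66877/20 → 8 → I, 144.53160/10 → 14 → O; chars IO.
Square (2°×1°, digits 0–9): 6.66877/2 → 3, 4.53160/1 → 4; chars 34.
Subsquare (5′×2.5′, letters a–x): 0.66877/0.0833333 → 8 → i, 0.53160/0.0416667 → 12 → m; chars im.
Extended square (30″×15″, digits 0–9): 0.00210/0.00833333 → 0, 0.03160/0.00416667 → 7; chars 07.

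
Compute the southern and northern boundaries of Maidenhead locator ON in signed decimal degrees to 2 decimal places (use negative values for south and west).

Field O=14, N=13: +14·20° lon, +13·10° lat → SW at lon 100°, lat 40°.
Cell spans 20° lon × 10° lat.
south 40.00, north 50.00.

40.00, 50.00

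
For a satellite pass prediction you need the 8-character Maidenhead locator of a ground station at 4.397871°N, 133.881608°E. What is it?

Shift to the Maidenhead origin (180°W, 90°S): lon 313.88161, lat 94.39787.
Field (20°×10°, letters A–R): lon ⌊313.88161/20⌋ = 15 → P; lat ⌊94.39787/10⌋ = 9 → J.
Square (2°×1°, digits 0–9): lon ⌊13.88161/2⌋ = 6; lat ⌊4.39787/1⌋ = 4.
Subsquare (5′×2.5′, letters a–x): lon ⌊1.88161/0.0833333⌋ = 22 → w; lat ⌊0.39787/0.0416667⌋ = 9 → j.
Extended square (30″×15″, digits 0–9): lon ⌊0.04827/0.00833333⌋ = 5; lat ⌊0.02287/0.00416667⌋ = 5.

PJ64wj55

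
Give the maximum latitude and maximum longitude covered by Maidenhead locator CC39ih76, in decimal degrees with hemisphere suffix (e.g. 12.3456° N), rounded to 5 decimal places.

Field C=2, C=2: +2·20° lon, +2·10° lat → SW at lon -140°, lat -70°.
Square 3, 9: +3·2° lon, +9·1° lat → SW at lon -134°, lat -61°.
Subsquare i=8, h=7: +8·0.0833333° lon, +7·0.0416667° lat → SW at lon -133.333°, lat -60.7083°.
Extended square 7, 6: +7·0.00833333° lon, +6·0.00416667° lat → SW at lon -133.275°, lat -60.6833°.
Cell spans 0.00833333° lon × 0.00416667° lat. NE corner is SW corner plus one full cell.
latitude 60.67917° S, longitude 133.26667° W.

60.67917° S, 133.26667° W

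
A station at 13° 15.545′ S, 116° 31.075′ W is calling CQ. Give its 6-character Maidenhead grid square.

DH16rr

Add 180° to longitude and 90° to latitude: 63.4821, 76.7409.
Field (20°×10°, letters A–R): lon ⌊63.4821/20⌋ = 3 → D; lat ⌊76.7409/10⌋ = 7 → H.
Square (2°×1°, digits 0–9): lon ⌊3.4821/2⌋ = 1; lat ⌊6.7409/1⌋ = 6.
Subsquare (5′×2.5′, letters a–x): lon ⌊1.4821/0.0833333⌋ = 17 → r; lat ⌊0.7409/0.0416667⌋ = 17 → r.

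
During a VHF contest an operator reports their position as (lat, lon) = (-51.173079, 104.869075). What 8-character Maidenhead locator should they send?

OD28kt48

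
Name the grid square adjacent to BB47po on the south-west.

BB47on

Longitude subsquare p = 15; −1 → 14 = o.
Latitude subsquare o = 14; −1 → 13 = n.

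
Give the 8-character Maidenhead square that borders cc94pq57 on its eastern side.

Longitude extended square 5; +1 → 6.
The latitude characters are unchanged.

CC94pq67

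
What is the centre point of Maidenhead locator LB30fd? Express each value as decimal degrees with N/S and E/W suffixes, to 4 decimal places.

Field L=11, B=1: +11·20° lon, +1·10° lat → SW at lon 40°, lat -80°.
Square 3, 0: +3·2° lon, +0·1° lat → SW at lon 46°, lat -80°.
Subsquare f=5, d=3: +5·0.0833333° lon, +3·0.0416667° lat → SW at lon 46.4167°, lat -79.875°.
Cell spans 0.0833333° lon × 0.0416667° lat. Centre is SW corner plus half of each.
latitude 79.8542° S, longitude 46.4583° E.

79.8542° S, 46.4583° E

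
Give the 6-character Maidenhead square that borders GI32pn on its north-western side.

GI32oo

Longitude subsquare p = 15; −1 → 14 = o.
Latitude subsquare n = 13; +1 → 14 = o.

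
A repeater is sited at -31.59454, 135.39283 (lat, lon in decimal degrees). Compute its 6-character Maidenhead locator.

PF78qj

Shift to the Maidenhead origin (180°W, 90°S): lon 315.3928, lat 58.4055.
Field: lon ⌊315.3928/20⌋ = 15 → P; lat ⌊58.4055/10⌋ = 5 → F.
Square: lon ⌊15.3928/2⌋ = 7; lat ⌊8.4055/1⌋ = 8.
Subsquare: lon ⌊1.3928/0.0833333⌋ = 16 → q; lat ⌊0.4055/0.0416667⌋ = 9 → j.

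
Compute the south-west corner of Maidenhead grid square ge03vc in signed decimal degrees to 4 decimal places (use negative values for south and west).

-46.9167, -58.2500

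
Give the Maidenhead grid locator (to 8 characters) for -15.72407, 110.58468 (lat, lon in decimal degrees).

Offset from 180°W / 90°S: lon 290.58468°, lat 74.27593°.
Field: 290.58468/20 → 14 → O, 74.27593/10 → 7 → H; chars OH.
Square: 10.58468/2 → 5, 4.27593/1 → 4; chars 54.
Subsquare: 0.58468/0.0833333 → 7 → h, 0.27593/0.0416667 → 6 → g; chars hg.
Extended square: 0.00135/0.00833333 → 0, 0.02593/0.00416667 → 6; chars 06.

OH54hg06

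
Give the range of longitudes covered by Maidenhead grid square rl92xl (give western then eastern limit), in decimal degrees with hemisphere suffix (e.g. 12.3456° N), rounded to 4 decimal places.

179.9167° E, 180.0000° E

Field R=17, L=11: +17·20° lon, +11·10° lat → SW at lon 160°, lat 20°.
Square 9, 2: +9·2° lon, +2·1° lat → SW at lon 178°, lat 22°.
Subsquare x=23, l=11: +23·0.0833333° lon, +11·0.0416667° lat → SW at lon 179.917°, lat 22.4583°.
Cell spans 0.0833333° lon × 0.0416667° lat.
west 179.9167° E, east 180.0000° E.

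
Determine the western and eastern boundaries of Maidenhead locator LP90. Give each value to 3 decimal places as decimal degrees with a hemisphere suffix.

Field L=11, P=15: +11·20° lon, +15·10° lat → SW at lon 40°, lat 60°.
Square 9, 0: +9·2° lon, +0·1° lat → SW at lon 58°, lat 60°.
Cell spans 2° lon × 1° lat.
west 58.000° E, east 60.000° E.

58.000° E, 60.000° E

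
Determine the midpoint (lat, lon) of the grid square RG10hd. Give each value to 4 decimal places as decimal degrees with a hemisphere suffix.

Field R=17, G=6: +17·20° lon, +6·10° lat → SW at lon 160°, lat -30°.
Square 1, 0: +1·2° lon, +0·1° lat → SW at lon 162°, lat -30°.
Subsquare h=7, d=3: +7·0.0833333° lon, +3·0.0416667° lat → SW at lon 162.583°, lat -29.875°.
Cell spans 0.0833333° lon × 0.0416667° lat. Centre is SW corner plus half of each.
latitude 29.8542° S, longitude 162.6250° E.

29.8542° S, 162.6250° E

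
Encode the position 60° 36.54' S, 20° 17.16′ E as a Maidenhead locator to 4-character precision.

Add 180° to longitude and 90° to latitude: 200.29, 29.39.
Field (20°×10°, letters A–R): 200.29/20 → 10 → K, 29.39/10 → 2 → C; chars KC.
Square (2°×1°, digits 0–9): 0.29/2 → 0, 9.39/1 → 9; chars 09.

KC09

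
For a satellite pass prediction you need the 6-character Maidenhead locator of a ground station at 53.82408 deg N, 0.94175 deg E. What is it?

JO03lt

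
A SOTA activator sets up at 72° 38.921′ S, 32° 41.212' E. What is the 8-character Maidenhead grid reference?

Shift to the Maidenhead origin (180°W, 90°S): lon 212.68687, lat 17.35132.
Field: lon ⌊212.68687/20⌋ = 10 → K; lat ⌊17.35132/10⌋ = 1 → B.
Square: lon ⌊12.68687/2⌋ = 6; lat ⌊7.35132/1⌋ = 7.
Subsquare: lon ⌊0.68687/0.0833333⌋ = 8 → i; lat ⌊0.35132/0.0416667⌋ = 8 → i.
Extended square: lon ⌊0.02020/0.00833333⌋ = 2; lat ⌊0.01798/0.00416667⌋ = 4.

KB67ii24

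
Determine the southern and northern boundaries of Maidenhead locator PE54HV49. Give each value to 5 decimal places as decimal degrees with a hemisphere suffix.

Field P=15, E=4: +15·20° lon, +4·10° lat → SW at lon 120°, lat -50°.
Square 5, 4: +5·2° lon, +4·1° lat → SW at lon 130°, lat -46°.
Subsquare h=7, v=21: +7·0.0833333° lon, +21·0.0416667° lat → SW at lon 130.583°, lat -45.125°.
Extended square 4, 9: +4·0.00833333° lon, +9·0.00416667° lat → SW at lon 130.617°, lat -45.0875°.
Cell spans 0.00833333° lon × 0.00416667° lat.
south 45.08750° S, north 45.08333° S.

45.08750° S, 45.08333° S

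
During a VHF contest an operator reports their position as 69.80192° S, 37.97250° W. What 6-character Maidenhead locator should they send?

Offset from 180°W / 90°S: lon 142.0275°, lat 20.1981°.
Field (20°×10°, letters A–R): lon ⌊142.0275/20⌋ = 7 → H; lat ⌊20.1981/10⌋ = 2 → C.
Square (2°×1°, digits 0–9): lon ⌊2.0275/2⌋ = 1; lat ⌊0.1981/1⌋ = 0.
Subsquare (5′×2.5′, letters a–x): lon ⌊0.0275/0.0833333⌋ = 0 → a; lat ⌊0.1981/0.0416667⌋ = 4 → e.

HC10ae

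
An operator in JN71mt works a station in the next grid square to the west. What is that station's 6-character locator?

JN71lt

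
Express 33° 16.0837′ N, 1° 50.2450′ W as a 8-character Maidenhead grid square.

IM93bg94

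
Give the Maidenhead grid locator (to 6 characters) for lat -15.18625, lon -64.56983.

FH74rt

Offset from 180°W / 90°S: lon 115.4302°, lat 74.8137°.
Field: 115.4302/20 → 5 → F, 74.8137/10 → 7 → H; chars FH.
Square: 15.4302/2 → 7, 4.8137/1 → 4; chars 74.
Subsquare: 1.4302/0.0833333 → 17 → r, 0.8137/0.0416667 → 19 → t; chars rt.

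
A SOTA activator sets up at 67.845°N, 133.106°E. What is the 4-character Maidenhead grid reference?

PP67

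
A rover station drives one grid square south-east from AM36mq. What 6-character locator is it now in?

Longitude subsquare m = 12; +1 → 13 = n.
Latitude subsquare q = 16; −1 → 15 = p.

AM36np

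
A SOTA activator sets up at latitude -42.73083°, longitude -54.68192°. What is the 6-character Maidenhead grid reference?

Offset from 180°W / 90°S: lon 125.3181°, lat 47.2692°.
Field: 125.3181/20 → 6 → G, 47.2692/10 → 4 → E; chars GE.
Square: 5.3181/2 → 2, 7.2692/1 → 7; chars 27.
Subsquare: 1.3181/0.0833333 → 15 → p, 0.2692/0.0416667 → 6 → g; chars pg.

GE27pg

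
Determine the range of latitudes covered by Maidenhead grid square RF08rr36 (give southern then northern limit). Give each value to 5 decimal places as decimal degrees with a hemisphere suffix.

31.26667° S, 31.26250° S

Field R=17, F=5: +17·20° lon, +5·10° lat → SW at lon 160°, lat -40°.
Square 0, 8: +0·2° lon, +8·1° lat → SW at lon 160°, lat -32°.
Subsquare r=17, r=17: +17·0.0833333° lon, +17·0.0416667° lat → SW at lon 161.417°, lat -31.2917°.
Extended square 3, 6: +3·0.00833333° lon, +6·0.00416667° lat → SW at lon 161.442°, lat -31.2667°.
Cell spans 0.00833333° lon × 0.00416667° lat.
south 31.26667° S, north 31.26250° S.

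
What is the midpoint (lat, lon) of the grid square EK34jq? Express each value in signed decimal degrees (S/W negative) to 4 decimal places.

14.6875, -93.2083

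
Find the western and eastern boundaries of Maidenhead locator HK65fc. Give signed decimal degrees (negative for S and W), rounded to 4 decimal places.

-27.5833, -27.5000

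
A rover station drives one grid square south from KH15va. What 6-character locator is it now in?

KH14vx

Latitude subsquare a = 0; −1 → -1, wraps to 23 = x, carry into square.
Latitude square 5; −1 → 4.
The longitude characters are unchanged.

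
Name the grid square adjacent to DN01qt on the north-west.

DN01pu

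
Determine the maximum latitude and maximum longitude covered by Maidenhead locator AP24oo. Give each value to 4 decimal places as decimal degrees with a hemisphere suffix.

64.6250° N, 174.7500° W

Field A=0, P=15: +0·20° lon, +15·10° lat → SW at lon -180°, lat 60°.
Square 2, 4: +2·2° lon, +4·1° lat → SW at lon -176°, lat 64°.
Subsquare o=14, o=14: +14·0.0833333° lon, +14·0.0416667° lat → SW at lon -174.833°, lat 64.5833°.
Cell spans 0.0833333° lon × 0.0416667° lat. NE corner is SW corner plus one full cell.
latitude 64.6250° N, longitude 174.7500° W.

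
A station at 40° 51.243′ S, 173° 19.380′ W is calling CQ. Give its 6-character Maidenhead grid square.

Offset from 180°W / 90°S: lon 6.6770°, lat 49.1459°.
Field (20°×10°, letters A–R): 6.6770/20 → 0 → A, 49.1459/10 → 4 → E; chars AE.
Square (2°×1°, digits 0–9): 6.6770/2 → 3, 9.1459/1 → 9; chars 39.
Subsquare (5′×2.5′, letters a–x): 0.6770/0.0833333 → 8 → i, 0.1459/0.0416667 → 3 → d; chars id.

AE39id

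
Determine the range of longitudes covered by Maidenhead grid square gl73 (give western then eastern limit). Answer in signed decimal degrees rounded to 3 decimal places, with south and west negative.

Field G=6, L=11: +6·20° lon, +11·10° lat → SW at lon -60°, lat 20°.
Square 7, 3: +7·2° lon, +3·1° lat → SW at lon -46°, lat 23°.
Cell spans 2° lon × 1° lat.
west -46.000, east -44.000.

-46.000, -44.000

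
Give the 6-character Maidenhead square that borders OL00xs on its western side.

OL00ws

Longitude subsquare x = 23; −1 → 22 = w.
The latitude characters are unchanged.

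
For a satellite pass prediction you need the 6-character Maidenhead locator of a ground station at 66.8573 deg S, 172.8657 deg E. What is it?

RC63kd

Offset from 180°W / 90°S: lon 352.8657°, lat 23.1427°.
Field: lon ⌊352.8657/20⌋ = 17 → R; lat ⌊23.1427/10⌋ = 2 → C.
Square: lon ⌊12.8657/2⌋ = 6; lat ⌊3.1427/1⌋ = 3.
Subsquare: lon ⌊0.8657/0.0833333⌋ = 10 → k; lat ⌊0.1427/0.0416667⌋ = 3 → d.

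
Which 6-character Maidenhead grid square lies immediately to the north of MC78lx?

MC79la

Latitude subsquare x = 23; +1 → 24, wraps to 0 = a, carry into square.
Latitude square 8; +1 → 9.
The longitude characters are unchanged.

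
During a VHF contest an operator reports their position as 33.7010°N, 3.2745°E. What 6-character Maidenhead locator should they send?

Offset from 180°W / 90°S: lon 183.2745°, lat 123.7010°.
Field: lon ⌊183.2745/20⌋ = 9 → J; lat ⌊123.7010/10⌋ = 12 → M.
Square: lon ⌊3.2745/2⌋ = 1; lat ⌊3.7010/1⌋ = 3.
Subsquare: lon ⌊1.2745/0.0833333⌋ = 15 → p; lat ⌊0.7010/0.0416667⌋ = 16 → q.

JM13pq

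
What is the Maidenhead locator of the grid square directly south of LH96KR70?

LH96kq79

Latitude extended square 0; −1 → -1, wraps to 9, carry into subsquare.
Latitude subsquare r = 17; −1 → 16 = q.
The longitude characters are unchanged.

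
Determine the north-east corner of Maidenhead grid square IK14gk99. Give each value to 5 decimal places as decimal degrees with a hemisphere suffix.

Field I=8, K=10: +8·20° lon, +10·10° lat → SW at lon -20°, lat 10°.
Square 1, 4: +1·2° lon, +4·1° lat → SW at lon -18°, lat 14°.
Subsquare g=6, k=10: +6·0.0833333° lon, +10·0.0416667° lat → SW at lon -17.5°, lat 14.4167°.
Extended square 9, 9: +9·0.00833333° lon, +9·0.00416667° lat → SW at lon -17.425°, lat 14.4542°.
Cell spans 0.00833333° lon × 0.00416667° lat. NE corner is SW corner plus one full cell.
latitude 14.45833° N, longitude 17.41667° W.

14.45833° N, 17.41667° W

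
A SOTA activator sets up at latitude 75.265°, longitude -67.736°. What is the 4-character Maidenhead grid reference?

FQ65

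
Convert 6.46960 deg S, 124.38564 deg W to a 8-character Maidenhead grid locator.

CI73tm37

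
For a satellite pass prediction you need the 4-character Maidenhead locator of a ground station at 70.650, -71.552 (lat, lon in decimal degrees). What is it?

Shift to the Maidenhead origin (180°W, 90°S): lon 108.45, lat 160.65.
Field: lon ⌊108.45/20⌋ = 5 → F; lat ⌊160.65/10⌋ = 16 → Q.
Square: lon ⌊8.45/2⌋ = 4; lat ⌊0.65/1⌋ = 0.

FQ40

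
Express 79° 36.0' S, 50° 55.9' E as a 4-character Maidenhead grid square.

Shift to the Maidenhead origin (180°W, 90°S): lon 230.93, lat 10.40.
Field: lon ⌊230.93/20⌋ = 11 → L; lat ⌊10.40/10⌋ = 1 → B.
Square: lon ⌊10.93/2⌋ = 5; lat ⌊0.40/1⌋ = 0.

LB50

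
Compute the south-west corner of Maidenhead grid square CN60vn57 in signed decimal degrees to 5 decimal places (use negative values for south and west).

40.57083, -126.20833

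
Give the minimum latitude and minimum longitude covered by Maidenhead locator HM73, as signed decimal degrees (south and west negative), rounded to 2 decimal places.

33.00, -26.00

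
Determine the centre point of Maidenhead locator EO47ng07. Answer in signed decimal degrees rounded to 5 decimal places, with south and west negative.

57.28125, -90.91250

Field E=4, O=14: +4·20° lon, +14·10° lat → SW at lon -100°, lat 50°.
Square 4, 7: +4·2° lon, +7·1° lat → SW at lon -92°, lat 57°.
Subsquare n=13, g=6: +13·0.0833333° lon, +6·0.0416667° lat → SW at lon -90.9167°, lat 57.25°.
Extended square 0, 7: +0·0.00833333° lon, +7·0.00416667° lat → SW at lon -90.9167°, lat 57.2792°.
Cell spans 0.00833333° lon × 0.00416667° lat. Centre is SW corner plus half of each.
latitude 57.28125, longitude -90.91250.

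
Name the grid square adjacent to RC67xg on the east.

RC77ag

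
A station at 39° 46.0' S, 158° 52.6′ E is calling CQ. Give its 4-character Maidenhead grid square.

Add 180° to longitude and 90° to latitude: 338.88, 50.23.
Field: 338.88/20 → 16 → Q, 50.23/10 → 5 → F; chars QF.
Square: 18.88/2 → 9, 0.23/1 → 0; chars 90.

QF90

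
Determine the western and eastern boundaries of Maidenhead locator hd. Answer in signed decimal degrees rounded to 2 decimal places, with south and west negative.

-40.00, -20.00

Field H=7, D=3: +7·20° lon, +3·10° lat → SW at lon -40°, lat -60°.
Cell spans 20° lon × 10° lat.
west -40.00, east -20.00.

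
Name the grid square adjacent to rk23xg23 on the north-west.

Longitude extended square 2; −1 → 1.
Latitude extended square 3; +1 → 4.

RK23xg14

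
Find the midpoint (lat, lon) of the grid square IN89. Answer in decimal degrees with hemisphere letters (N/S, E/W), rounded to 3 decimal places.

Field I=8, N=13: +8·20° lon, +13·10° lat → SW at lon -20°, lat 40°.
Square 8, 9: +8·2° lon, +9·1° lat → SW at lon -4°, lat 49°.
Cell spans 2° lon × 1° lat. Centre is SW corner plus half of each.
latitude 49.500° N, longitude 3.000° W.

49.500° N, 3.000° W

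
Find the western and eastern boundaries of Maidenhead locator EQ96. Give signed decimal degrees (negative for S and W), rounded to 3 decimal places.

Field E=4, Q=16: +4·20° lon, +16·10° lat → SW at lon -100°, lat 70°.
Square 9, 6: +9·2° lon, +6·1° lat → SW at lon -82°, lat 76°.
Cell spans 2° lon × 1° lat.
west -82.000, east -80.000.

-82.000, -80.000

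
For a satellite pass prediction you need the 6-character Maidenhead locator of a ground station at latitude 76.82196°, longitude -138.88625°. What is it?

Add 180° to longitude and 90° to latitude: 41.1138, 166.8220.
Field (20°×10°, letters A–R): 41.1138/20 → 2 → C, 166.8220/10 → 16 → Q; chars CQ.
Square (2°×1°, digits 0–9): 1.1138/2 → 0, 6.8220/1 → 6; chars 06.
Subsquare (5′×2.5′, letters a–x): 1.1138/0.0833333 → 13 → n, 0.8220/0.0416667 → 19 → t; chars nt.

CQ06nt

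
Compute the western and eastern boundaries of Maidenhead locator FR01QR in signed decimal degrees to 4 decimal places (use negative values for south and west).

-78.6667, -78.5833

Field F=5, R=17: +5·20° lon, +17·10° lat → SW at lon -80°, lat 80°.
Square 0, 1: +0·2° lon, +1·1° lat → SW at lon -80°, lat 81°.
Subsquare q=16, r=17: +16·0.0833333° lon, +17·0.0416667° lat → SW at lon -78.6667°, lat 81.7083°.
Cell spans 0.0833333° lon × 0.0416667° lat.
west -78.6667, east -78.5833.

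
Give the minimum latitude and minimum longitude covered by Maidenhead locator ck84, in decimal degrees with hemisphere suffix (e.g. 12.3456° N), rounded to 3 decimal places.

Field C=2, K=10: +2·20° lon, +10·10° lat → SW at lon -140°, lat 10°.
Square 8, 4: +8·2° lon, +4·1° lat → SW at lon -124°, lat 14°.
latitude 14.000° N, longitude 124.000° W.

14.000° N, 124.000° W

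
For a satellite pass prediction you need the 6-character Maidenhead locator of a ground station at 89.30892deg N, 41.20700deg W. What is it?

GR99jh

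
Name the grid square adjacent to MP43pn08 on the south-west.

MP43on97

Longitude extended square 0; −1 → -1, wraps to 9, carry into subsquare.
Longitude subsquare p = 15; −1 → 14 = o.
Latitude extended square 8; −1 → 7.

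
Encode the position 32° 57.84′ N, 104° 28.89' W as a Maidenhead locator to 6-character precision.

DM72sx

Shift to the Maidenhead origin (180°W, 90°S): lon 75.5185, lat 122.9640.
Field: 75.5185/20 → 3 → D, 122.9640/10 → 12 → M; chars DM.
Square: 15.5185/2 → 7, 2.9640/1 → 2; chars 72.
Subsquare: 1.5185/0.0833333 → 18 → s, 0.9640/0.0416667 → 23 → x; chars sx.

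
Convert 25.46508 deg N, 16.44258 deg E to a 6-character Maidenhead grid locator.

Add 180° to longitude and 90° to latitude: 196.4426, 115.4651.
Field (20°×10°, letters A–R): lon ⌊196.4426/20⌋ = 9 → J; lat ⌊115.4651/10⌋ = 11 → L.
Square (2°×1°, digits 0–9): lon ⌊16.4426/2⌋ = 8; lat ⌊5.4651/1⌋ = 5.
Subsquare (5′×2.5′, letters a–x): lon ⌊0.4426/0.0833333⌋ = 5 → f; lat ⌊0.4651/0.0416667⌋ = 11 → l.

JL85fl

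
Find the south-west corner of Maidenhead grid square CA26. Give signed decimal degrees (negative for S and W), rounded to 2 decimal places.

Field C=2, A=0: +2·20° lon, +0·10° lat → SW at lon -140°, lat -90°.
Square 2, 6: +2·2° lon, +6·1° lat → SW at lon -136°, lat -84°.
latitude -84.00, longitude -136.00.

-84.00, -136.00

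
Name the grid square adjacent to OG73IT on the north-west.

OG73hu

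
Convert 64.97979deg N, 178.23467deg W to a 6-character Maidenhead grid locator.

AP04vx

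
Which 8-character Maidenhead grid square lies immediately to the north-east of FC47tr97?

FC47ur08

Longitude extended square 9; +1 → 10, wraps to 0, carry into subsquare.
Longitude subsquare t = 19; +1 → 20 = u.
Latitude extended square 7; +1 → 8.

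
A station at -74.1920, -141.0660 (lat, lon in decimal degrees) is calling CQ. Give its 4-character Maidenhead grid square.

Add 180° to longitude and 90° to latitude: 38.93, 15.81.
Field (20°×10°, letters A–R): lon ⌊38.93/20⌋ = 1 → B; lat ⌊15.81/10⌋ = 1 → B.
Square (2°×1°, digits 0–9): lon ⌊18.93/2⌋ = 9; lat ⌊5.81/1⌋ = 5.

BB95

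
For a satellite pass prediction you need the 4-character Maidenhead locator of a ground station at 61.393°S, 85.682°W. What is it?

EC78

Add 180° to longitude and 90° to latitude: 94.32, 28.61.
Field: 94.32/20 → 4 → E, 28.61/10 → 2 → C; chars EC.
Square: 14.32/2 → 7, 8.61/1 → 8; chars 78.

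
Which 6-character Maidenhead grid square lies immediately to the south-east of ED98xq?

FD08ap

Longitude subsquare x = 23; +1 → 24, wraps to 0 = a, carry into square.
Longitude square 9; +1 → 10, wraps to 0, carry into field.
Longitude field E = 4; +1 → 5 = F.
Latitude subsquare q = 16; −1 → 15 = p.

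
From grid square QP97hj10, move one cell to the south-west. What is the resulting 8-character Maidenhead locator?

Longitude extended square 1; −1 → 0.
Latitude extended square 0; −1 → -1, wraps to 9, carry into subsquare.
Latitude subsquare j = 9; −1 → 8 = i.

QP97hi09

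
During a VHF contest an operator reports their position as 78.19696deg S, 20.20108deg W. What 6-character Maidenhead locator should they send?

Offset from 180°W / 90°S: lon 159.7989°, lat 11.8030°.
Field: 159.7989/20 → 7 → H, 11.8030/10 → 1 → B; chars HB.
Square: 19.7989/2 → 9, 1.8030/1 → 1; chars 91.
Subsquare: 1.7989/0.0833333 → 21 → v, 0.8030/0.0416667 → 19 → t; chars vt.

HB91vt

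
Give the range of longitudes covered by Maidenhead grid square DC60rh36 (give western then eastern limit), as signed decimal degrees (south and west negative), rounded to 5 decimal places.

Field D=3, C=2: +3·20° lon, +2·10° lat → SW at lon -120°, lat -70°.
Square 6, 0: +6·2° lon, +0·1° lat → SW at lon -108°, lat -70°.
Subsquare r=17, h=7: +17·0.0833333° lon, +7·0.0416667° lat → SW at lon -106.583°, lat -69.7083°.
Extended square 3, 6: +3·0.00833333° lon, +6·0.00416667° lat → SW at lon -106.558°, lat -69.6833°.
Cell spans 0.00833333° lon × 0.00416667° lat.
west -106.55833, east -106.55000.

-106.55833, -106.55000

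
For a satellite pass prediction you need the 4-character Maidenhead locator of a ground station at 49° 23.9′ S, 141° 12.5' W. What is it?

BE90

Offset from 180°W / 90°S: lon 38.79°, lat 40.60°.
Field (20°×10°, letters A–R): lon ⌊38.79/20⌋ = 1 → B; lat ⌊40.60/10⌋ = 4 → E.
Square (2°×1°, digits 0–9): lon ⌊18.79/2⌋ = 9; lat ⌊0.60/1⌋ = 0.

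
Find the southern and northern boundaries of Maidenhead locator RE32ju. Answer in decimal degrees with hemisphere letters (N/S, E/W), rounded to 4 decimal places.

Field R=17, E=4: +17·20° lon, +4·10° lat → SW at lon 160°, lat -50°.
Square 3, 2: +3·2° lon, +2·1° lat → SW at lon 166°, lat -48°.
Subsquare j=9, u=20: +9·0.0833333° lon, +20·0.0416667° lat → SW at lon 166.75°, lat -47.1667°.
Cell spans 0.0833333° lon × 0.0416667° lat.
south 47.1667° S, north 47.1250° S.

47.1667° S, 47.1250° S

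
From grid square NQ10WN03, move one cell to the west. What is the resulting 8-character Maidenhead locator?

NQ10vn93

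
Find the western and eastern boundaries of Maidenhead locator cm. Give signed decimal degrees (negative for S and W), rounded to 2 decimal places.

-140.00, -120.00

Field C=2, M=12: +2·20° lon, +12·10° lat → SW at lon -140°, lat 30°.
Cell spans 20° lon × 10° lat.
west -140.00, east -120.00.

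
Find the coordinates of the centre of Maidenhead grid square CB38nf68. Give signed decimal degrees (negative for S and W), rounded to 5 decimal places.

-71.75625, -132.86250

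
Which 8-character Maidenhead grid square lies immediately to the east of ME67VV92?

ME67wv02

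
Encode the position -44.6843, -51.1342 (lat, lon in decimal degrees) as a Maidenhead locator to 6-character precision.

Add 180° to longitude and 90° to latitude: 128.8658, 45.3157.
Field: 128.8658/20 → 6 → G, 45.3157/10 → 4 → E; chars GE.
Square: 8.8658/2 → 4, 5.3157/1 → 5; chars 45.
Subsquare: 0.8658/0.0833333 → 10 → k, 0.3157/0.0416667 → 7 → h; chars kh.

GE45kh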